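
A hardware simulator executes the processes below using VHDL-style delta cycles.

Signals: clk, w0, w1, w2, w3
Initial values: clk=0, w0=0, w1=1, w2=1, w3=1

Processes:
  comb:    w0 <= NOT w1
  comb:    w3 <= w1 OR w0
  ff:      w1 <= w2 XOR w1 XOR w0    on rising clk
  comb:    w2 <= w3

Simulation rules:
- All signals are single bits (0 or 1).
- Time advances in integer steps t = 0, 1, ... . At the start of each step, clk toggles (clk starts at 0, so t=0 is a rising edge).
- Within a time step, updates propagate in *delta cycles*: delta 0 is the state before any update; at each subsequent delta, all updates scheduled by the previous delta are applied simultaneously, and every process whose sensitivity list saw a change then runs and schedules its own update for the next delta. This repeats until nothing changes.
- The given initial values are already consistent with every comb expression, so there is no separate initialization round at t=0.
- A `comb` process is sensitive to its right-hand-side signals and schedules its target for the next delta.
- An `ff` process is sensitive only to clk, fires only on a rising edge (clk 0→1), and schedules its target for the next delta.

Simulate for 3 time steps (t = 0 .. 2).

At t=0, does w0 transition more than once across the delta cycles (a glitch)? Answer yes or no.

no

t=0 Δ0: w3=1 clk=0 w1=1 w2=1 w0=0
  Δ1: clk:0→1
  Δ2: w1:1→0
  Δ3: w3:1→0, w0:0→1
  Δ4: w3:0→1, w2:1→0
  Δ5: w2:0→1
  (5Δ to stable)
t=1 Δ0: w3=1 clk=1 w1=0 w2=1 w0=1
  Δ1: clk:1→0
  (1Δ to stable)
t=2 Δ0: w3=1 clk=0 w1=0 w2=1 w0=1
  Δ1: clk:0→1
  (1Δ to stable)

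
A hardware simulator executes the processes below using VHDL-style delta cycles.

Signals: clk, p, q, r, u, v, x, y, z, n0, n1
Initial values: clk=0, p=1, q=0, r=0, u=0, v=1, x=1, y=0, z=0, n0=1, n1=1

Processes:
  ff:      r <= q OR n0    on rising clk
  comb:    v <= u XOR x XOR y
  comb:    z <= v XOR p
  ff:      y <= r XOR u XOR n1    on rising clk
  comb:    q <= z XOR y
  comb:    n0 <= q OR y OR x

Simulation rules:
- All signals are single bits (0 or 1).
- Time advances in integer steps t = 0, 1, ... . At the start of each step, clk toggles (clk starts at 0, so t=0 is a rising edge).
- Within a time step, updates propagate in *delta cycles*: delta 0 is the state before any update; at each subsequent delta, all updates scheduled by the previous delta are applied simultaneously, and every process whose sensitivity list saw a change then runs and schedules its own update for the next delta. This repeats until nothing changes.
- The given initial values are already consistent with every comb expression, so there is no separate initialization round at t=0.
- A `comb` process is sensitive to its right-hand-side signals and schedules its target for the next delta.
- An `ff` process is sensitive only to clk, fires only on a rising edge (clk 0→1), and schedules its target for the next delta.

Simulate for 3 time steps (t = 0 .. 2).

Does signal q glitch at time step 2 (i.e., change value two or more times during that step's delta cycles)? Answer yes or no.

yes

t=0 Δ0: n1=1 q=0 v=1 p=1 clk=0 r=0 z=0 u=0 y=0 x=1 n0=1
  Δ1: clk:0→1
  Δ2: r:0→1, y:0→1
  Δ3: q:0→1, v:1→0
  Δ4: z:0→1
  Δ5: q:1→0
  (5Δ to stable)
t=1 Δ0: n1=1 q=0 v=0 p=1 clk=1 r=1 z=1 u=0 y=1 x=1 n0=1
  Δ1: clk:1→0
  (1Δ to stable)
t=2 Δ0: n1=1 q=0 v=0 p=1 clk=0 r=1 z=1 u=0 y=1 x=1 n0=1
  Δ1: clk:0→1
  Δ2: y:1→0
  Δ3: q:0→1, v:0→1
  Δ4: z:1→0
  Δ5: q:1→0
  (5Δ to stable)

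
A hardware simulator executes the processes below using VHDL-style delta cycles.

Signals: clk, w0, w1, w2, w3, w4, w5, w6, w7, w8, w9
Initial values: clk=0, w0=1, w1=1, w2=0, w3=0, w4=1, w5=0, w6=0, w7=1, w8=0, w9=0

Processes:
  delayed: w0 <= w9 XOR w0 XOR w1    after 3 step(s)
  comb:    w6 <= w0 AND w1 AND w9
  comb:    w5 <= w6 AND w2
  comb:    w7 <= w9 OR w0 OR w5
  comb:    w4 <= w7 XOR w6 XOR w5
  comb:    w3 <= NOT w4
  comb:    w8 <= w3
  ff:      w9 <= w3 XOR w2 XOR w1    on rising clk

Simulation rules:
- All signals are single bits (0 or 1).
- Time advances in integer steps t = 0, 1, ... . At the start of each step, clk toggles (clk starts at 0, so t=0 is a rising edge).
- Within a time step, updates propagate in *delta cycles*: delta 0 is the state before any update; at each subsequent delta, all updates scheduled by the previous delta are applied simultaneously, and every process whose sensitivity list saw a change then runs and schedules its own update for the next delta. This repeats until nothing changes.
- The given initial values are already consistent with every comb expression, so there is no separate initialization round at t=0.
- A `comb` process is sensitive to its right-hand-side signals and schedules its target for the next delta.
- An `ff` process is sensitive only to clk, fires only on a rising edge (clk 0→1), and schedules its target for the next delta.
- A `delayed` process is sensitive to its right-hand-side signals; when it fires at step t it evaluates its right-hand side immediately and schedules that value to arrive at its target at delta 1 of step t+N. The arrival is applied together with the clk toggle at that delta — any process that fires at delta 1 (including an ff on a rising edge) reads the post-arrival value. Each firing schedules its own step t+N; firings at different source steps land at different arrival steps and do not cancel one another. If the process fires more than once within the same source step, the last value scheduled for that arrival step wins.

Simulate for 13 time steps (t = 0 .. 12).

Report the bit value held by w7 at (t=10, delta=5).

[bits: w8,clk,w3,w7,w0,w9,w4,w5,w6,w1,w2]
t=0: Δ0=00011010010 Δ1=01011010010 Δ2=01011110010 Δ3=01011110110 Δ4=01011100110 Δ5=01111100110 Δ6=11111100110 | 6Δ
t=1: Δ0=11111100110 Δ1=10111100110 | 1Δ
t=2: Δ0=10111100110 Δ1=11111100110 Δ2=11111000110 Δ3=11111000010 Δ4=11111010010 Δ5=11011010010 Δ6=01011010010 | 6Δ
t=3: Δ0=01011010010 Δ1=00011010010 | 1Δ
t=4: Δ0=00011010010 Δ1=01011010010 Δ2=01011110010 Δ3=01011110110 Δ4=01011100110 Δ5=01111100110 Δ6=11111100110 | 6Δ
t=5: Δ0=11111100110 Δ1=10110100110 Δ2=10110100010 Δ3=10110110010 Δ4=10010110010 Δ5=00010110010 | 5Δ
t=6: Δ0=00010110010 Δ1=01010110010 | 1Δ
t=7: Δ0=01010110010 Δ1=00011110010 Δ2=00011110110 Δ3=00011100110 Δ4=00111100110 Δ5=10111100110 | 5Δ
t=8: Δ0=10111100110 Δ1=11110100110 Δ2=11110000010 Δ3=11100010010 Δ4=11000000010 Δ5=01100000010 Δ6=11100000010 | 6Δ
t=9: Δ0=11100000010 Δ1=10100000010 | 1Δ
t=10: Δ0=10100000010 Δ1=11101000010 Δ2=11111000010 Δ3=11111010010 Δ4=11011010010 Δ5=01011010010 | 5Δ
t=11: Δ0=01011010010 Δ1=00011010010 | 1Δ
t=12: Δ0=00011010010 Δ1=01011010010 Δ2=01011110010 Δ3=01011110110 Δ4=01011100110 Δ5=01111100110 Δ6=11111100110 | 6Δ

1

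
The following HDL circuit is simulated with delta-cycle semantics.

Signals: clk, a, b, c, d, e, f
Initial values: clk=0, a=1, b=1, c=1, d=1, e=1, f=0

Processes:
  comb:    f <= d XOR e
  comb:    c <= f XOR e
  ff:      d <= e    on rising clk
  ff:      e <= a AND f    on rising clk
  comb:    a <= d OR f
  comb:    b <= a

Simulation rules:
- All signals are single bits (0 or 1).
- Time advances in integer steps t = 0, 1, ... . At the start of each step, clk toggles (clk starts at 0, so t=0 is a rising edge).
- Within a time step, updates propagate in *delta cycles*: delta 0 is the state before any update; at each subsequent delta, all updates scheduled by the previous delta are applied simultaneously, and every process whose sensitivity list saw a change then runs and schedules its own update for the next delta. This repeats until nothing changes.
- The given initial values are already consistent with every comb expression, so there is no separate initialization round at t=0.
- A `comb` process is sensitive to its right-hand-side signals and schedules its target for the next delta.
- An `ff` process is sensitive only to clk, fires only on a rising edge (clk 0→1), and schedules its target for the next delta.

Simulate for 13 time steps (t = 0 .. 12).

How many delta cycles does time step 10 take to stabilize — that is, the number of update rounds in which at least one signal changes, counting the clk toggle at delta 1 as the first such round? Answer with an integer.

[bits: clk,c,b,d,e,f,a]
t=0: Δ0=0111101 Δ1=1111101 Δ2=1111001 Δ3=1011011 Δ4=1111011 | 4Δ
t=1: Δ0=1111011 Δ1=0111011 | 1Δ
t=2: Δ0=0111011 Δ1=1111011 Δ2=1110111 Δ3=1010111 | 3Δ
t=3: Δ0=1010111 Δ1=0010111 | 1Δ
t=4: Δ0=0010111 Δ1=1010111 Δ2=1011111 Δ3=1011101 Δ4=1111101 | 4Δ
t=5: Δ0=1111101 Δ1=0111101 | 1Δ
t=6: Δ0=0111101 Δ1=1111101 Δ2=1111001 Δ3=1011011 Δ4=1111011 | 4Δ
t=7: Δ0=1111011 Δ1=0111011 | 1Δ
t=8: Δ0=0111011 Δ1=1111011 Δ2=1110111 Δ3=1010111 | 3Δ
t=9: Δ0=1010111 Δ1=0010111 | 1Δ
t=10: Δ0=0010111 Δ1=1010111 Δ2=1011111 Δ3=1011101 Δ4=1111101 | 4Δ
t=11: Δ0=1111101 Δ1=0111101 | 1Δ
t=12: Δ0=0111101 Δ1=1111101 Δ2=1111001 Δ3=1011011 Δ4=1111011 | 4Δ

4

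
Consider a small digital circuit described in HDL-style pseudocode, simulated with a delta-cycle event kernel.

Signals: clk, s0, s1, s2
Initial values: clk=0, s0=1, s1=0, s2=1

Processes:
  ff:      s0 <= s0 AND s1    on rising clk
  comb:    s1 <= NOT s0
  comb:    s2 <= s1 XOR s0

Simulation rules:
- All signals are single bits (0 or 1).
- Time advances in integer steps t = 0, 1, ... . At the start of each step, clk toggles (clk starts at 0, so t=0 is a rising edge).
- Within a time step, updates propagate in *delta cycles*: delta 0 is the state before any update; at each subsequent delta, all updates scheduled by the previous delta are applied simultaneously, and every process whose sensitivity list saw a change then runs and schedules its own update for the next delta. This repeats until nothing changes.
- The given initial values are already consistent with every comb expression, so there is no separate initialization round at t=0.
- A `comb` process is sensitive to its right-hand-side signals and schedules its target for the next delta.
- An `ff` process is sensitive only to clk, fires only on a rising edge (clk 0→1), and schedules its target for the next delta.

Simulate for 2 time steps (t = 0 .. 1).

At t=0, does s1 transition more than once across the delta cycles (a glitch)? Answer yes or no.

[bits: s0,s2,clk,s1]
t=0: Δ0=1100 Δ1=1110 Δ2=0110 Δ3=0011 Δ4=0111 | 4Δ
t=1: Δ0=0111 Δ1=0101 | 1Δ

no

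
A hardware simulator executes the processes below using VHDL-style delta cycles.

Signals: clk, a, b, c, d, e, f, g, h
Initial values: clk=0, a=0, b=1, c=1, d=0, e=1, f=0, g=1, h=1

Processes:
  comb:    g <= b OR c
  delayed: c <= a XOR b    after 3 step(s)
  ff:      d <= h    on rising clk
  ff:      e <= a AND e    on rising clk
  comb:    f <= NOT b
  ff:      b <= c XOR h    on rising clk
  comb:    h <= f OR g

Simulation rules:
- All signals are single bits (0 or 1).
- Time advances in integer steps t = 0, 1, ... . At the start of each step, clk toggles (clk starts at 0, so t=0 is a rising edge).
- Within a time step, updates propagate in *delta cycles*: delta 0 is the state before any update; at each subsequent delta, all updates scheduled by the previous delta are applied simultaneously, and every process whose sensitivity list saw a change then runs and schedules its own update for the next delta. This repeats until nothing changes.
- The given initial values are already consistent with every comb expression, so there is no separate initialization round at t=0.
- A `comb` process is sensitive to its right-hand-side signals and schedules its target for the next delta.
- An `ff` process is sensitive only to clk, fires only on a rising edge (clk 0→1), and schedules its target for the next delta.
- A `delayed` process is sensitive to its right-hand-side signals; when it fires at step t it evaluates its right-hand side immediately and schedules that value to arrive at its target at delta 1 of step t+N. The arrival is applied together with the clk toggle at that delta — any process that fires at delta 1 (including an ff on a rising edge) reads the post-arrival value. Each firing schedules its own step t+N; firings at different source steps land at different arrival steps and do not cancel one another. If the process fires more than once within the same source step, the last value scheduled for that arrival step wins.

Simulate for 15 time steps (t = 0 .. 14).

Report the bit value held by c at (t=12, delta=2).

[bits: clk,g,d,f,b,e,a,c,h]
t=0: Δ0=010011011 Δ1=110011011 Δ2=111000011 Δ3=111100011 | 3Δ
t=1: Δ0=111100011 Δ1=011100011 | 1Δ
t=2: Δ0=011100011 Δ1=111100011 | 1Δ
t=3: Δ0=111100011 Δ1=011100001 Δ2=001100001 | 2Δ
t=4: Δ0=001100001 Δ1=101100001 Δ2=101110001 Δ3=111010001 | 3Δ
t=5: Δ0=111010001 Δ1=011010001 | 1Δ
t=6: Δ0=011010001 Δ1=111010001 | 1Δ
t=7: Δ0=111010001 Δ1=011010011 | 1Δ
t=8: Δ0=011010011 Δ1=111010011 Δ2=111000011 Δ3=111100011 | 3Δ
t=9: Δ0=111100011 Δ1=011100011 | 1Δ
t=10: Δ0=011100011 Δ1=111100011 | 1Δ
t=11: Δ0=111100011 Δ1=011100001 Δ2=001100001 | 2Δ
t=12: Δ0=001100001 Δ1=101100001 Δ2=101110001 Δ3=111010001 | 3Δ
t=13: Δ0=111010001 Δ1=011010001 | 1Δ
t=14: Δ0=011010001 Δ1=111010001 | 1Δ

0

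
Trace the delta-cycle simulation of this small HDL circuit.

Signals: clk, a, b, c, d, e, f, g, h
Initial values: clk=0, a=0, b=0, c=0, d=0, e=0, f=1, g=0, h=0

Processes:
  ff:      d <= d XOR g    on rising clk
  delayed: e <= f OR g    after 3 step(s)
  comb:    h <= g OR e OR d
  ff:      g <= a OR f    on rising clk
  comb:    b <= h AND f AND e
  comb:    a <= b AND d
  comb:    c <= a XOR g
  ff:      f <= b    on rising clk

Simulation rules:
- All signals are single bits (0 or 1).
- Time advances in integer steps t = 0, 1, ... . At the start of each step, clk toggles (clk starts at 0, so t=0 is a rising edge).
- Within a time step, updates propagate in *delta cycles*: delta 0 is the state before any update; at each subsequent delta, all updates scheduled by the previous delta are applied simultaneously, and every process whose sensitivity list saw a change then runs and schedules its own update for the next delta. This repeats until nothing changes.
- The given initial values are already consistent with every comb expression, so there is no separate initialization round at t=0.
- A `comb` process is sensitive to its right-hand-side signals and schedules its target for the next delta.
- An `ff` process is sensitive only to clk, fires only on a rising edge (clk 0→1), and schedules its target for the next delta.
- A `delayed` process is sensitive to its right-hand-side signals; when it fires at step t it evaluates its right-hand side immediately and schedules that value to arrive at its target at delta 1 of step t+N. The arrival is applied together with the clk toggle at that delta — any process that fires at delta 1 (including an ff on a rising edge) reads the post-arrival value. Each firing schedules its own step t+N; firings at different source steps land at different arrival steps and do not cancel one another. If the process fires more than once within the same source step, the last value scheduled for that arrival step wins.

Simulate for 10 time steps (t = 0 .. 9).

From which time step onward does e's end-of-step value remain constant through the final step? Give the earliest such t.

t0.Δ0 f=1 e=0 b=0 c=0 clk=0 h=0 d=0 g=0 a=0
t0.Δ1 f=1 e=0 b=0 c=0 clk=1 h=0 d=0 g=0 a=0
t0.Δ2 f=0 e=0 b=0 c=0 clk=1 h=0 d=0 g=1 a=0
t0.Δ3 f=0 e=0 b=0 c=1 clk=1 h=1 d=0 g=1 a=0
t1.Δ0 f=0 e=0 b=0 c=1 clk=1 h=1 d=0 g=1 a=0
t1.Δ1 f=0 e=0 b=0 c=1 clk=0 h=1 d=0 g=1 a=0
t2.Δ0 f=0 e=0 b=0 c=1 clk=0 h=1 d=0 g=1 a=0
t2.Δ1 f=0 e=0 b=0 c=1 clk=1 h=1 d=0 g=1 a=0
t2.Δ2 f=0 e=0 b=0 c=1 clk=1 h=1 d=1 g=0 a=0
t2.Δ3 f=0 e=0 b=0 c=0 clk=1 h=1 d=1 g=0 a=0
t3.Δ0 f=0 e=0 b=0 c=0 clk=1 h=1 d=1 g=0 a=0
t3.Δ1 f=0 e=1 b=0 c=0 clk=0 h=1 d=1 g=0 a=0
t4.Δ0 f=0 e=1 b=0 c=0 clk=0 h=1 d=1 g=0 a=0
t4.Δ1 f=0 e=1 b=0 c=0 clk=1 h=1 d=1 g=0 a=0
t5.Δ0 f=0 e=1 b=0 c=0 clk=1 h=1 d=1 g=0 a=0
t5.Δ1 f=0 e=0 b=0 c=0 clk=0 h=1 d=1 g=0 a=0
t6.Δ0 f=0 e=0 b=0 c=0 clk=0 h=1 d=1 g=0 a=0
t6.Δ1 f=0 e=0 b=0 c=0 clk=1 h=1 d=1 g=0 a=0
t7.Δ0 f=0 e=0 b=0 c=0 clk=1 h=1 d=1 g=0 a=0
t7.Δ1 f=0 e=0 b=0 c=0 clk=0 h=1 d=1 g=0 a=0
t8.Δ0 f=0 e=0 b=0 c=0 clk=0 h=1 d=1 g=0 a=0
t8.Δ1 f=0 e=0 b=0 c=0 clk=1 h=1 d=1 g=0 a=0
t9.Δ0 f=0 e=0 b=0 c=0 clk=1 h=1 d=1 g=0 a=0
t9.Δ1 f=0 e=0 b=0 c=0 clk=0 h=1 d=1 g=0 a=0

5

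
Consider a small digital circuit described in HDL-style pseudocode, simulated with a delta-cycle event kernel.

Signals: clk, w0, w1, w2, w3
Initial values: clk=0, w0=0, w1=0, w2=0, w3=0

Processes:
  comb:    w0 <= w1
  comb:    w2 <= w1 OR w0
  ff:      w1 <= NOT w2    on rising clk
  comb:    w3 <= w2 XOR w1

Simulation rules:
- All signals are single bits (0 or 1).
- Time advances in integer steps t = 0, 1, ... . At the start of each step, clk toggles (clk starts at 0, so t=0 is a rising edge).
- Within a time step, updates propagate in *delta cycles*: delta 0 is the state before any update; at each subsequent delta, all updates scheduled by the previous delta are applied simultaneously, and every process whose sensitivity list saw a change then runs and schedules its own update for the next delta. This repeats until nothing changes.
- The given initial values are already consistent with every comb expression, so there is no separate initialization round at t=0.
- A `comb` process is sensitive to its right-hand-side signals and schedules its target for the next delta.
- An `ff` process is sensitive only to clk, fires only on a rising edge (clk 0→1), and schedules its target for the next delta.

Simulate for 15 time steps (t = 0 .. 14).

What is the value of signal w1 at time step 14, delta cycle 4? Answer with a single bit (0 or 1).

[bits: w1,w3,clk,w0,w2]
t=0: Δ0=00000 Δ1=00100 Δ2=10100 Δ3=11111 Δ4=10111 | 4Δ
t=1: Δ0=10111 Δ1=10011 | 1Δ
t=2: Δ0=10011 Δ1=10111 Δ2=00111 Δ3=01101 Δ4=01100 Δ5=00100 | 5Δ
t=3: Δ0=00100 Δ1=00000 | 1Δ
t=4: Δ0=00000 Δ1=00100 Δ2=10100 Δ3=11111 Δ4=10111 | 4Δ
t=5: Δ0=10111 Δ1=10011 | 1Δ
t=6: Δ0=10011 Δ1=10111 Δ2=00111 Δ3=01101 Δ4=01100 Δ5=00100 | 5Δ
t=7: Δ0=00100 Δ1=00000 | 1Δ
t=8: Δ0=00000 Δ1=00100 Δ2=10100 Δ3=11111 Δ4=10111 | 4Δ
t=9: Δ0=10111 Δ1=10011 | 1Δ
t=10: Δ0=10011 Δ1=10111 Δ2=00111 Δ3=01101 Δ4=01100 Δ5=00100 | 5Δ
t=11: Δ0=00100 Δ1=00000 | 1Δ
t=12: Δ0=00000 Δ1=00100 Δ2=10100 Δ3=11111 Δ4=10111 | 4Δ
t=13: Δ0=10111 Δ1=10011 | 1Δ
t=14: Δ0=10011 Δ1=10111 Δ2=00111 Δ3=01101 Δ4=01100 Δ5=00100 | 5Δ

0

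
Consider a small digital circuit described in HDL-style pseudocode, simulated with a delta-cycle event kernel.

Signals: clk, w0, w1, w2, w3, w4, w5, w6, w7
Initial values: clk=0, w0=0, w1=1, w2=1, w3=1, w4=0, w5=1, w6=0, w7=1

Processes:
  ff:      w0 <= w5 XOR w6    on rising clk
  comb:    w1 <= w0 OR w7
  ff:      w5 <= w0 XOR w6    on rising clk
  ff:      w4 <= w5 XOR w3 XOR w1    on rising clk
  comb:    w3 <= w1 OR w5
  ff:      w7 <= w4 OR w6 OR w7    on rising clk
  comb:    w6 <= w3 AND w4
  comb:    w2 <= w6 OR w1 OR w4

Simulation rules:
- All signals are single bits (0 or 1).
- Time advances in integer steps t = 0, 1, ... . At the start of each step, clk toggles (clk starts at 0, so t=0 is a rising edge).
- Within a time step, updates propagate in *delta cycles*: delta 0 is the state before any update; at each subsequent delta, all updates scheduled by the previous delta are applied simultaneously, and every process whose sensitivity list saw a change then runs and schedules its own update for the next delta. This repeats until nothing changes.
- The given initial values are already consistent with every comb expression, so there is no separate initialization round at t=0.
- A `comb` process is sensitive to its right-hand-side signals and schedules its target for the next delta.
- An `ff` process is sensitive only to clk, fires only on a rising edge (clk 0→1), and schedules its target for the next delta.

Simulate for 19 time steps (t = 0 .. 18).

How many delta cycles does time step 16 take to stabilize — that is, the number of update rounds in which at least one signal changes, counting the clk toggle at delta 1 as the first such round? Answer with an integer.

t=0 Δ0: w6=0 clk=0 w2=1 w3=1 w4=0 w5=1 w7=1 w1=1 w0=0
  Δ1: clk:0→1
  Δ2: w4:0→1, w5:1→0, w0:0→1
  Δ3: w6:0→1
  (3Δ to stable)
t=1 Δ0: w6=1 clk=1 w2=1 w3=1 w4=1 w5=0 w7=1 w1=1 w0=1
  Δ1: clk:1→0
  (1Δ to stable)
t=2 Δ0: w6=1 clk=0 w2=1 w3=1 w4=1 w5=0 w7=1 w1=1 w0=1
  Δ1: clk:0→1
  Δ2: w4:1→0
  Δ3: w6:1→0
  (3Δ to stable)
t=3 Δ0: w6=0 clk=1 w2=1 w3=1 w4=0 w5=0 w7=1 w1=1 w0=1
  Δ1: clk:1→0
  (1Δ to stable)
t=4 Δ0: w6=0 clk=0 w2=1 w3=1 w4=0 w5=0 w7=1 w1=1 w0=1
  Δ1: clk:0→1
  Δ2: w5:0→1, w0:1→0
  (2Δ to stable)
t=5 Δ0: w6=0 clk=1 w2=1 w3=1 w4=0 w5=1 w7=1 w1=1 w0=0
  Δ1: clk:1→0
  (1Δ to stable)
t=6 Δ0: w6=0 clk=0 w2=1 w3=1 w4=0 w5=1 w7=1 w1=1 w0=0
  Δ1: clk:0→1
  Δ2: w4:0→1, w5:1→0, w0:0→1
  Δ3: w6:0→1
  (3Δ to stable)
t=7 Δ0: w6=1 clk=1 w2=1 w3=1 w4=1 w5=0 w7=1 w1=1 w0=1
  Δ1: clk:1→0
  (1Δ to stable)
t=8 Δ0: w6=1 clk=0 w2=1 w3=1 w4=1 w5=0 w7=1 w1=1 w0=1
  Δ1: clk:0→1
  Δ2: w4:1→0
  Δ3: w6:1→0
  (3Δ to stable)
t=9 Δ0: w6=0 clk=1 w2=1 w3=1 w4=0 w5=0 w7=1 w1=1 w0=1
  Δ1: clk:1→0
  (1Δ to stable)
t=10 Δ0: w6=0 clk=0 w2=1 w3=1 w4=0 w5=0 w7=1 w1=1 w0=1
  Δ1: clk:0→1
  Δ2: w5:0→1, w0:1→0
  (2Δ to stable)
t=11 Δ0: w6=0 clk=1 w2=1 w3=1 w4=0 w5=1 w7=1 w1=1 w0=0
  Δ1: clk:1→0
  (1Δ to stable)
t=12 Δ0: w6=0 clk=0 w2=1 w3=1 w4=0 w5=1 w7=1 w1=1 w0=0
  Δ1: clk:0→1
  Δ2: w4:0→1, w5:1→0, w0:0→1
  Δ3: w6:0→1
  (3Δ to stable)
t=13 Δ0: w6=1 clk=1 w2=1 w3=1 w4=1 w5=0 w7=1 w1=1 w0=1
  Δ1: clk:1→0
  (1Δ to stable)
t=14 Δ0: w6=1 clk=0 w2=1 w3=1 w4=1 w5=0 w7=1 w1=1 w0=1
  Δ1: clk:0→1
  Δ2: w4:1→0
  Δ3: w6:1→0
  (3Δ to stable)
t=15 Δ0: w6=0 clk=1 w2=1 w3=1 w4=0 w5=0 w7=1 w1=1 w0=1
  Δ1: clk:1→0
  (1Δ to stable)
t=16 Δ0: w6=0 clk=0 w2=1 w3=1 w4=0 w5=0 w7=1 w1=1 w0=1
  Δ1: clk:0→1
  Δ2: w5:0→1, w0:1→0
  (2Δ to stable)
t=17 Δ0: w6=0 clk=1 w2=1 w3=1 w4=0 w5=1 w7=1 w1=1 w0=0
  Δ1: clk:1→0
  (1Δ to stable)
t=18 Δ0: w6=0 clk=0 w2=1 w3=1 w4=0 w5=1 w7=1 w1=1 w0=0
  Δ1: clk:0→1
  Δ2: w4:0→1, w5:1→0, w0:0→1
  Δ3: w6:0→1
  (3Δ to stable)

2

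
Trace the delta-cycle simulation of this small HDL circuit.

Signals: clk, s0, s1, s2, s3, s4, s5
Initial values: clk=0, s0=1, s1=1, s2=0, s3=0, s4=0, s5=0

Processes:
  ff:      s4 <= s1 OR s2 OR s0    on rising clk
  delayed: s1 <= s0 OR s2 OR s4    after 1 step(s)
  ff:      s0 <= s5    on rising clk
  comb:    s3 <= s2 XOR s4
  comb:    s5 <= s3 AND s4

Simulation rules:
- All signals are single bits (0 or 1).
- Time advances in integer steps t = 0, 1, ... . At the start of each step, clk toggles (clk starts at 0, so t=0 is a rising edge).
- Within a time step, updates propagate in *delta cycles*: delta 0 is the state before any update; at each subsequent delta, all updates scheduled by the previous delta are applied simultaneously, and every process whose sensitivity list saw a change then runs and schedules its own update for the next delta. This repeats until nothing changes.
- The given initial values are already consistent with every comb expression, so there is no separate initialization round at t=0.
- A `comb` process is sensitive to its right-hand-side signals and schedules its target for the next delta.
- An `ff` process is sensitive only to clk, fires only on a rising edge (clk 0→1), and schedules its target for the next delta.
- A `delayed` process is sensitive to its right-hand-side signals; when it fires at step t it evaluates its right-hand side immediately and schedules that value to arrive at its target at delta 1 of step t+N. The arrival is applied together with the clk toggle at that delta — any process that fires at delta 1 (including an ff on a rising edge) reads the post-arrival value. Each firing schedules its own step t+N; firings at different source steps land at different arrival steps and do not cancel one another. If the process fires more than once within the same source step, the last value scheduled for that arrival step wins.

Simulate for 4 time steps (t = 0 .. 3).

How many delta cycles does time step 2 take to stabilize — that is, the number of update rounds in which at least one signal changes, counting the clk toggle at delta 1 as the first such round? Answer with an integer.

[bits: clk,s4,s3,s2,s5,s1,s0]
t=0: Δ0=0000011 Δ1=1000011 Δ2=1100010 Δ3=1110010 Δ4=1110110 | 4Δ
t=1: Δ0=1110110 Δ1=0110110 | 1Δ
t=2: Δ0=0110110 Δ1=1110110 Δ2=1110111 | 2Δ
t=3: Δ0=1110111 Δ1=0110111 | 1Δ

2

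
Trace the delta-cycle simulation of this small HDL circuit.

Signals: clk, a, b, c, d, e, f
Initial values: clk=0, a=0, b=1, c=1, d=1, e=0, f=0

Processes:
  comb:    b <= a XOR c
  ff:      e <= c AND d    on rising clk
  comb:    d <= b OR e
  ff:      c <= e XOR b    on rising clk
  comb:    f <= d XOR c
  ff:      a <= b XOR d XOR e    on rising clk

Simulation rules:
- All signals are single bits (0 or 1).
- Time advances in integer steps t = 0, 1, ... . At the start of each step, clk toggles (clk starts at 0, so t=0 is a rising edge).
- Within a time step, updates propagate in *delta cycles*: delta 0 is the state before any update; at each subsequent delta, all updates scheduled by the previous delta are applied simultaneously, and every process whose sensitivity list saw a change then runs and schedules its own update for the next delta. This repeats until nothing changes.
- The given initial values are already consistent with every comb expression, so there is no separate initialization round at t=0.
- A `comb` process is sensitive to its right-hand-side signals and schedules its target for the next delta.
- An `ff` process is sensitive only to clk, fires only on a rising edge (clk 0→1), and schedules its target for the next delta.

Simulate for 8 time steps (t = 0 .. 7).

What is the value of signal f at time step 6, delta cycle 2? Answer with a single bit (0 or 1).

1

t=0 Δ0: clk=0 e=0 b=1 c=1 d=1 a=0 f=0
  Δ1: clk:0→1
  Δ2: e:0→1
  (2Δ to stable)
t=1 Δ0: clk=1 e=1 b=1 c=1 d=1 a=0 f=0
  Δ1: clk:1→0
  (1Δ to stable)
t=2 Δ0: clk=0 e=1 b=1 c=1 d=1 a=0 f=0
  Δ1: clk:0→1
  Δ2: c:1→0, a:0→1
  Δ3: f:0→1
  (3Δ to stable)
t=3 Δ0: clk=1 e=1 b=1 c=0 d=1 a=1 f=1
  Δ1: clk:1→0
  (1Δ to stable)
t=4 Δ0: clk=0 e=1 b=1 c=0 d=1 a=1 f=1
  Δ1: clk:0→1
  Δ2: e:1→0
  (2Δ to stable)
t=5 Δ0: clk=1 e=0 b=1 c=0 d=1 a=1 f=1
  Δ1: clk:1→0
  (1Δ to stable)
t=6 Δ0: clk=0 e=0 b=1 c=0 d=1 a=1 f=1
  Δ1: clk:0→1
  Δ2: c:0→1, a:1→0
  Δ3: f:1→0
  (3Δ to stable)
t=7 Δ0: clk=1 e=0 b=1 c=1 d=1 a=0 f=0
  Δ1: clk:1→0
  (1Δ to stable)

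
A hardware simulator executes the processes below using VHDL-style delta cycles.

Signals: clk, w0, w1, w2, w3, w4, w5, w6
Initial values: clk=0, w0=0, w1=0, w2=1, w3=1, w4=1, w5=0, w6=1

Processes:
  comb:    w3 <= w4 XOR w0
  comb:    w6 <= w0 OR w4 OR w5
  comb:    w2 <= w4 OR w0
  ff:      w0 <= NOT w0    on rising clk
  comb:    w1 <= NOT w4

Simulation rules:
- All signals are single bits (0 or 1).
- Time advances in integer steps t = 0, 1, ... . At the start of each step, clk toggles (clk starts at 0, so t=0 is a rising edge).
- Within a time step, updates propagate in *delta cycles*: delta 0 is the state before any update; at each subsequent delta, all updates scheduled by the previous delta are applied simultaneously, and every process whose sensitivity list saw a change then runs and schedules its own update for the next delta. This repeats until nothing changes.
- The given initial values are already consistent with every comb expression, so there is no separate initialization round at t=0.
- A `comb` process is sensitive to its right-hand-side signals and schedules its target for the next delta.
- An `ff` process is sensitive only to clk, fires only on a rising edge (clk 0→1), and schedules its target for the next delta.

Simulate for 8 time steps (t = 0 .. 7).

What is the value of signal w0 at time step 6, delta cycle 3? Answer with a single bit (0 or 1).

0

t=0 Δ0: w0=0 w1=0 w5=0 w3=1 w6=1 clk=0 w4=1 w2=1
  Δ1: clk:0→1
  Δ2: w0:0→1
  Δ3: w3:1→0
  (3Δ to stable)
t=1 Δ0: w0=1 w1=0 w5=0 w3=0 w6=1 clk=1 w4=1 w2=1
  Δ1: clk:1→0
  (1Δ to stable)
t=2 Δ0: w0=1 w1=0 w5=0 w3=0 w6=1 clk=0 w4=1 w2=1
  Δ1: clk:0→1
  Δ2: w0:1→0
  Δ3: w3:0→1
  (3Δ to stable)
t=3 Δ0: w0=0 w1=0 w5=0 w3=1 w6=1 clk=1 w4=1 w2=1
  Δ1: clk:1→0
  (1Δ to stable)
t=4 Δ0: w0=0 w1=0 w5=0 w3=1 w6=1 clk=0 w4=1 w2=1
  Δ1: clk:0→1
  Δ2: w0:0→1
  Δ3: w3:1→0
  (3Δ to stable)
t=5 Δ0: w0=1 w1=0 w5=0 w3=0 w6=1 clk=1 w4=1 w2=1
  Δ1: clk:1→0
  (1Δ to stable)
t=6 Δ0: w0=1 w1=0 w5=0 w3=0 w6=1 clk=0 w4=1 w2=1
  Δ1: clk:0→1
  Δ2: w0:1→0
  Δ3: w3:0→1
  (3Δ to stable)
t=7 Δ0: w0=0 w1=0 w5=0 w3=1 w6=1 clk=1 w4=1 w2=1
  Δ1: clk:1→0
  (1Δ to stable)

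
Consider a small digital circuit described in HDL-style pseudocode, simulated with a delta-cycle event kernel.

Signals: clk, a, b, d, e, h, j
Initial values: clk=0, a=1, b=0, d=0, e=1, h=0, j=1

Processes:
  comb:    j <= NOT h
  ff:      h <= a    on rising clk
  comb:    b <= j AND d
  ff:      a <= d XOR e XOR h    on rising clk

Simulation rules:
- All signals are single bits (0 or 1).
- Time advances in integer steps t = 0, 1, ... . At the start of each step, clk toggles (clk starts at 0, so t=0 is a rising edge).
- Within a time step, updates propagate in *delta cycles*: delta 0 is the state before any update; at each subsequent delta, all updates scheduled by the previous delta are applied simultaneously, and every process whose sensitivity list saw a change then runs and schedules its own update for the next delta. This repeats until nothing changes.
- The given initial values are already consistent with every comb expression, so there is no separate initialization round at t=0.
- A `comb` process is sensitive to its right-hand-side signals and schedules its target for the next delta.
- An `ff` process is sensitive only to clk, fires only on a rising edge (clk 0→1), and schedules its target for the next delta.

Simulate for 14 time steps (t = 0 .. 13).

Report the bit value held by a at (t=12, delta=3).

0

[bits: clk,a,e,j,b,d,h]
t=0: Δ0=0111000 Δ1=1111000 Δ2=1111001 Δ3=1110001 | 3Δ
t=1: Δ0=1110001 Δ1=0110001 | 1Δ
t=2: Δ0=0110001 Δ1=1110001 Δ2=1010001 | 2Δ
t=3: Δ0=1010001 Δ1=0010001 | 1Δ
t=4: Δ0=0010001 Δ1=1010001 Δ2=1010000 Δ3=1011000 | 3Δ
t=5: Δ0=1011000 Δ1=0011000 | 1Δ
t=6: Δ0=0011000 Δ1=1011000 Δ2=1111000 | 2Δ
t=7: Δ0=1111000 Δ1=0111000 | 1Δ
t=8: Δ0=0111000 Δ1=1111000 Δ2=1111001 Δ3=1110001 | 3Δ
t=9: Δ0=1110001 Δ1=0110001 | 1Δ
t=10: Δ0=0110001 Δ1=1110001 Δ2=1010001 | 2Δ
t=11: Δ0=1010001 Δ1=0010001 | 1Δ
t=12: Δ0=0010001 Δ1=1010001 Δ2=1010000 Δ3=1011000 | 3Δ
t=13: Δ0=1011000 Δ1=0011000 | 1Δ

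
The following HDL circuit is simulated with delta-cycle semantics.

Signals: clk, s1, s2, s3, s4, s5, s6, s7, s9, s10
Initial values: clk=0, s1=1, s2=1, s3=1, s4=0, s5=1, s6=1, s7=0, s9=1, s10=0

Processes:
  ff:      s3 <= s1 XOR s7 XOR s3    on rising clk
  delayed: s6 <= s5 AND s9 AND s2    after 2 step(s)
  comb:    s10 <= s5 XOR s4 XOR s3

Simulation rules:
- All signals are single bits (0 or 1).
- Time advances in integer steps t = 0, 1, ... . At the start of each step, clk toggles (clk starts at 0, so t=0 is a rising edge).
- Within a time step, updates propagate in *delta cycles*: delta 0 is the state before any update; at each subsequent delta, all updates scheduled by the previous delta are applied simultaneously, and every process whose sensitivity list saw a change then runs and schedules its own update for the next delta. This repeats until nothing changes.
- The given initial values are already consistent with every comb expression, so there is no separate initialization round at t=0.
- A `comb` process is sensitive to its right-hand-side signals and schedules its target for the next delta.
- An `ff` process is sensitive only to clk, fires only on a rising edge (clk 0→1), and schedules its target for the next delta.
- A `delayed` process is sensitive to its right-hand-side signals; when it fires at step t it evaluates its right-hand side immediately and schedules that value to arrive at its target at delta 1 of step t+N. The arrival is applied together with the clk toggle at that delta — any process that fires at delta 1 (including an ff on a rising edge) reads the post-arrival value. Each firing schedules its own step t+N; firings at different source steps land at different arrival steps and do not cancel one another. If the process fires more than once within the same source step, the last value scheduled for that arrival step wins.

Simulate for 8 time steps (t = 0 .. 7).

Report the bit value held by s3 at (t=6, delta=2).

t=0 Δ0: clk=0 s6=1 s9=1 s2=1 s3=1 s7=0 s10=0 s5=1 s1=1 s4=0
  Δ1: clk:0→1
  Δ2: s3:1→0
  Δ3: s10:0→1
  (3Δ to stable)
t=1 Δ0: clk=1 s6=1 s9=1 s2=1 s3=0 s7=0 s10=1 s5=1 s1=1 s4=0
  Δ1: clk:1→0
  (1Δ to stable)
t=2 Δ0: clk=0 s6=1 s9=1 s2=1 s3=0 s7=0 s10=1 s5=1 s1=1 s4=0
  Δ1: clk:0→1
  Δ2: s3:0→1
  Δ3: s10:1→0
  (3Δ to stable)
t=3 Δ0: clk=1 s6=1 s9=1 s2=1 s3=1 s7=0 s10=0 s5=1 s1=1 s4=0
  Δ1: clk:1→0
  (1Δ to stable)
t=4 Δ0: clk=0 s6=1 s9=1 s2=1 s3=1 s7=0 s10=0 s5=1 s1=1 s4=0
  Δ1: clk:0→1
  Δ2: s3:1→0
  Δ3: s10:0→1
  (3Δ to stable)
t=5 Δ0: clk=1 s6=1 s9=1 s2=1 s3=0 s7=0 s10=1 s5=1 s1=1 s4=0
  Δ1: clk:1→0
  (1Δ to stable)
t=6 Δ0: clk=0 s6=1 s9=1 s2=1 s3=0 s7=0 s10=1 s5=1 s1=1 s4=0
  Δ1: clk:0→1
  Δ2: s3:0→1
  Δ3: s10:1→0
  (3Δ to stable)
t=7 Δ0: clk=1 s6=1 s9=1 s2=1 s3=1 s7=0 s10=0 s5=1 s1=1 s4=0
  Δ1: clk:1→0
  (1Δ to stable)

1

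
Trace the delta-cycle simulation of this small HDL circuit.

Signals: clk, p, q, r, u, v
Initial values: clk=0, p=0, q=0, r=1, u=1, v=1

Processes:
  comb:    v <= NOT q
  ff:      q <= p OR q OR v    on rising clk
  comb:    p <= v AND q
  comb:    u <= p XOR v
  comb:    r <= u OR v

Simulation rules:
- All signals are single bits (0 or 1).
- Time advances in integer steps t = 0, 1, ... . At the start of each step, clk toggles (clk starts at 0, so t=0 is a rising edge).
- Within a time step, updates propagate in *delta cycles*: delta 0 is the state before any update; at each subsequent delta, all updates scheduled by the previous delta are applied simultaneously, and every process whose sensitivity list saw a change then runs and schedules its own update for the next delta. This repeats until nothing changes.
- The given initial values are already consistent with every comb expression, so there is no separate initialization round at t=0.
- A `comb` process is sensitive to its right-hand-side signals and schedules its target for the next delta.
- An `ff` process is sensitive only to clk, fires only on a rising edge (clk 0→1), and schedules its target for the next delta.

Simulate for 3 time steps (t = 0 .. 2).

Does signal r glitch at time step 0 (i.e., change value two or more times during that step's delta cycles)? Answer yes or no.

[bits: p,q,u,clk,r,v]
t=0: Δ0=001011 Δ1=001111 Δ2=011111 Δ3=111110 Δ4=011110 Δ5=010110 Δ6=010100 | 6Δ
t=1: Δ0=010100 Δ1=010000 | 1Δ
t=2: Δ0=010000 Δ1=010100 | 1Δ

no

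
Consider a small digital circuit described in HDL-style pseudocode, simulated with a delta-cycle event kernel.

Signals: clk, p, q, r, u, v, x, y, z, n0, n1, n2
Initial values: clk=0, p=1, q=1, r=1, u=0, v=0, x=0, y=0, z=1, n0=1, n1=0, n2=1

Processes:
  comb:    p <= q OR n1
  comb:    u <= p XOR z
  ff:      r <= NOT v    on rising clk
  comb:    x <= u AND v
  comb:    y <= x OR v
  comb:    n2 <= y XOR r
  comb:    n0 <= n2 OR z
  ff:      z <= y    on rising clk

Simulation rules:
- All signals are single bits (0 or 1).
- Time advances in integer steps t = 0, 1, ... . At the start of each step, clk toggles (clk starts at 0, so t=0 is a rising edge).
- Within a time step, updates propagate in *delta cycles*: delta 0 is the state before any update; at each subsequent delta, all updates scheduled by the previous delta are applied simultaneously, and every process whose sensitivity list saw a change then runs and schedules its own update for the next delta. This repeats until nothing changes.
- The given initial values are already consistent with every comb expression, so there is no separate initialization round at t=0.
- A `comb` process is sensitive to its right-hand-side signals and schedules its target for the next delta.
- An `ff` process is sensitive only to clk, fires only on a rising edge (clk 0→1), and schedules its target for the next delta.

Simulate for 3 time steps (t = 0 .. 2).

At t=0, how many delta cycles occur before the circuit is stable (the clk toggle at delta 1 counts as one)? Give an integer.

3

t0.Δ0 r=1 n0=1 n1=0 v=0 u=0 n2=1 z=1 p=1 q=1 clk=0 y=0 x=0
t0.Δ1 r=1 n0=1 n1=0 v=0 u=0 n2=1 z=1 p=1 q=1 clk=1 y=0 x=0
t0.Δ2 r=1 n0=1 n1=0 v=0 u=0 n2=1 z=0 p=1 q=1 clk=1 y=0 x=0
t0.Δ3 r=1 n0=1 n1=0 v=0 u=1 n2=1 z=0 p=1 q=1 clk=1 y=0 x=0
t1.Δ0 r=1 n0=1 n1=0 v=0 u=1 n2=1 z=0 p=1 q=1 clk=1 y=0 x=0
t1.Δ1 r=1 n0=1 n1=0 v=0 u=1 n2=1 z=0 p=1 q=1 clk=0 y=0 x=0
t2.Δ0 r=1 n0=1 n1=0 v=0 u=1 n2=1 z=0 p=1 q=1 clk=0 y=0 x=0
t2.Δ1 r=1 n0=1 n1=0 v=0 u=1 n2=1 z=0 p=1 q=1 clk=1 y=0 x=0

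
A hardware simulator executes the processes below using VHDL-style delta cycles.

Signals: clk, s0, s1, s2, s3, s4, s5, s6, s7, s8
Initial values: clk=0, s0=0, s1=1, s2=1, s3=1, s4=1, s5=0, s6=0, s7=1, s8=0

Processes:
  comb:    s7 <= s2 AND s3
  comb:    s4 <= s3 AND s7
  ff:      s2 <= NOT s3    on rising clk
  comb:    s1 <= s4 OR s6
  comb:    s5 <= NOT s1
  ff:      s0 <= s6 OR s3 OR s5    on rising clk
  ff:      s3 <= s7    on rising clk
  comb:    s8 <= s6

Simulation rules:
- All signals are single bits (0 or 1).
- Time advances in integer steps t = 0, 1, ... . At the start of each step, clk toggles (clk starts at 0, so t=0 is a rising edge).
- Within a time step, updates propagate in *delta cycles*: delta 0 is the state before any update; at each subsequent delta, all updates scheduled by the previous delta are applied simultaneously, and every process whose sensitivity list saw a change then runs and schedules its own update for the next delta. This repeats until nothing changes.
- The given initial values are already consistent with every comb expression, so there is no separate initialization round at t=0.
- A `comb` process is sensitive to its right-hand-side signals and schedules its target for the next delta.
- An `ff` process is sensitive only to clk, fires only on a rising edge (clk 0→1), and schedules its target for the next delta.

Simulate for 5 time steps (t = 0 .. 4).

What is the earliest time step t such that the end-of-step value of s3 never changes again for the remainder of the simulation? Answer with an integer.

[bits: s0,s8,clk,s3,s2,s1,s6,s7,s5,s4]
t=0: Δ0=0001110101 Δ1=0011110101 Δ2=1011010101 Δ3=1011010001 Δ4=1011010000 Δ5=1011000000 Δ6=1011000010 | 6Δ
t=1: Δ0=1011000010 Δ1=1001000010 | 1Δ
t=2: Δ0=1001000010 Δ1=1011000010 Δ2=1010000010 | 2Δ
t=3: Δ0=1010000010 Δ1=1000000010 | 1Δ
t=4: Δ0=1000000010 Δ1=1010000010 Δ2=1010100010 | 2Δ

2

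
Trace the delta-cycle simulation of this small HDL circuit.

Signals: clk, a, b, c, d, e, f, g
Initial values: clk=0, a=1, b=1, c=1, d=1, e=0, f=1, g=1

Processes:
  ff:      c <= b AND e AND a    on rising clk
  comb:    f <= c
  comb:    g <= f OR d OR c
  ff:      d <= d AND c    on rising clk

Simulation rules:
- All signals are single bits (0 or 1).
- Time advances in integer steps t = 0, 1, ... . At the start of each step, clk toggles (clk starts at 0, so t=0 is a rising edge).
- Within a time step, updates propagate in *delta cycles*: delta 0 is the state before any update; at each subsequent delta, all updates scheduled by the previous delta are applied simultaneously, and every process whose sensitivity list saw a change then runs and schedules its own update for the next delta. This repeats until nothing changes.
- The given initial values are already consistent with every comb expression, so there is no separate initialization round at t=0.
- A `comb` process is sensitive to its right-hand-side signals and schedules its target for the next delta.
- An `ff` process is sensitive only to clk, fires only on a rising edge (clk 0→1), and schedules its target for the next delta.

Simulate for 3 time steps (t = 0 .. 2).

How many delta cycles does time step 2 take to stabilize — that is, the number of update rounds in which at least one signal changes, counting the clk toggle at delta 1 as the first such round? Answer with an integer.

3

[bits: a,clk,e,g,f,b,c,d]
t=0: Δ0=10011111 Δ1=11011111 Δ2=11011101 Δ3=11010101 | 3Δ
t=1: Δ0=11010101 Δ1=10010101 | 1Δ
t=2: Δ0=10010101 Δ1=11010101 Δ2=11010100 Δ3=11000100 | 3Δ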